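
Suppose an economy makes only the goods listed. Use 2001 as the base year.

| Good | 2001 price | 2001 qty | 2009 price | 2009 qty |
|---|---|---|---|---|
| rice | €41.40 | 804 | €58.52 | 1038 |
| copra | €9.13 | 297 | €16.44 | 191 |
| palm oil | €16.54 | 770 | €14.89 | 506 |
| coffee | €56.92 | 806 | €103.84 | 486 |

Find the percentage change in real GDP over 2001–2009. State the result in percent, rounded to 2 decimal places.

-14.65%

Real GDP 2001 = Nominal GDP 2001 = 41.40·804 + 9.13·297 + 16.54·770 + 56.92·806 = 94610.53.
Real GDP 2009 (at 2001 prices) = 41.40·1038 + 9.13·191 + 16.54·506 + 56.92·486 = 80749.39.
Real growth = 80749.39/94610.53 − 1 = -0.1465.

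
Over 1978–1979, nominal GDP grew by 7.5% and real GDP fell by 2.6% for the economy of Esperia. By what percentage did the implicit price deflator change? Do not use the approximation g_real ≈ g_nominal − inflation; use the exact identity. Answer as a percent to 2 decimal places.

(1 + g_nom) = (1 + g_real)(1 + π), so π = 1.0750 / 0.9740 − 1 = 0.10370.

10.37%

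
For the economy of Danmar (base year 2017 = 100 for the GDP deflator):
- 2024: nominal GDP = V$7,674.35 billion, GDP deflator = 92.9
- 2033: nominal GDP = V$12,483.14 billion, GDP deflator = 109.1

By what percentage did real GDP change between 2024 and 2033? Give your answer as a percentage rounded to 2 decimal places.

Deflate each year: 2024 → 7674.35/0.929 = 8260.87; 2033 → 12483.14/1.091 = 11441.92.
So real GDP changed by 11441.92/8260.87 − 1 = 0.3851, i.e. 38.51%.

38.51%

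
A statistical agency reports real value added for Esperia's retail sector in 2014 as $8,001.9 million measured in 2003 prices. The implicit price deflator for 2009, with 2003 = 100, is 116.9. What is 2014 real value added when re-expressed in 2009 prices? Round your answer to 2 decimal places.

Real value added in 2009 prices = Real value added in 2003 prices × (P_2009/P_2003) = 8001.9 × 1.169 = 9354.22.

$9,354.22 million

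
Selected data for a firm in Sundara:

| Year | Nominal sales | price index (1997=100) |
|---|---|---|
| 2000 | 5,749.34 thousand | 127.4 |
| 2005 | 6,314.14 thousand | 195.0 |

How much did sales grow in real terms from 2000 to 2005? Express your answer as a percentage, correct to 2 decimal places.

-28.25%

Real sales 2000 = 5749.34 / 1.274 = 4512.83.
Real sales 2005 = 6314.14 / 1.950 = 3238.02.
Real growth = 3238.02 / 4512.83 − 1 = -0.2825.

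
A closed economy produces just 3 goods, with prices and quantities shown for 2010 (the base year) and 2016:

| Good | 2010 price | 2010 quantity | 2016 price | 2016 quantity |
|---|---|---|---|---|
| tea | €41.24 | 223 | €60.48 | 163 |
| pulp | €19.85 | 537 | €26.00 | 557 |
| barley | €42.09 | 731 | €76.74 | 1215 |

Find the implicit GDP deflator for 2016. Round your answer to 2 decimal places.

Nominal GDP 2016 = 60.48·163 + 26.00·557 + 76.74·1215 = 117579.34.
Real GDP 2016 (at 2010 prices) = 41.24·163 + 19.85·557 + 42.09·1215 = 68917.92.
Deflator = Nominal/Real × 100 = 117579.34/68917.92 × 100 = 170.608.

170.61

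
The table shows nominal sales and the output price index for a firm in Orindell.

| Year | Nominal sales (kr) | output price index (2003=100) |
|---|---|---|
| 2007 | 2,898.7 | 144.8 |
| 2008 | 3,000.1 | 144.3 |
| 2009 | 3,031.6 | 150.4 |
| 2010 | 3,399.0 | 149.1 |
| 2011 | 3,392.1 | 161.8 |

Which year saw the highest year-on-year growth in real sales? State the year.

2008: real = 3000.1/1.443 = 2079.07; growth vs 2007 (2001.86) = 3.86%.
2009: real = 3031.6/1.504 = 2015.69; growth vs 2008 (2079.07) = -3.05%.
2010: real = 3399.0/1.491 = 2279.68; growth vs 2009 (2015.69) = 13.10%.
2011: real = 3392.1/1.618 = 2096.48; growth vs 2010 (2279.68) = -8.04%.

2010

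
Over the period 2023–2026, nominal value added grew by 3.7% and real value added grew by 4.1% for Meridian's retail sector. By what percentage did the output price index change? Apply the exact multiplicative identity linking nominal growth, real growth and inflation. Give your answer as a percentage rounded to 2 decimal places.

(1 + g_nom) = (1 + g_real)(1 + π), so π = 1.0370 / 1.0410 − 1 = -0.00384.

-0.38%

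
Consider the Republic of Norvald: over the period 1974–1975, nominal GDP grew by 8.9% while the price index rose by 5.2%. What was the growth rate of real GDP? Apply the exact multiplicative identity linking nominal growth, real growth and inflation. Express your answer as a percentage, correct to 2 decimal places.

(1 + g_nom) = (1 + g_real)(1 + π), so g_real = 1.0890 / 1.0520 − 1 = 0.03517.

3.52%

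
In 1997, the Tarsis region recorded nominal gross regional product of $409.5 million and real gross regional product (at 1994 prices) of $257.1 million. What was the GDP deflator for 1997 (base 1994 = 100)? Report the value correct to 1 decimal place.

159.3

GDP deflator = (Nominal / Real) × 100 = 409.5 / 257.1 × 100 = 159.28.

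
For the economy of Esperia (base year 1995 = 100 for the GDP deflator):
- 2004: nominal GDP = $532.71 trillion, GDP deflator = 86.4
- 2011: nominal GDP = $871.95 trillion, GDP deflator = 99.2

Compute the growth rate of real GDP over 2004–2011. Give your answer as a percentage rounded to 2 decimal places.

42.56%

Real GDP 2004 = 532.71 / 0.864 = 616.56.
Real GDP 2011 = 871.95 / 0.992 = 878.98.
Real growth = 878.98 / 616.56 − 1 = 0.4256.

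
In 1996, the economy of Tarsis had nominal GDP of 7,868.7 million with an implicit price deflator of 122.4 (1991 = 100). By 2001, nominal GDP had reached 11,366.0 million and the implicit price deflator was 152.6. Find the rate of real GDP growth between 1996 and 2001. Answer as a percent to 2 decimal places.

Deflate each year: 1996 → 7868.7/1.224 = 6428.68; 2001 → 11366.0/1.526 = 7448.23.
So real GDP changed by 7448.23/6428.68 − 1 = 0.1586, i.e. 15.86%.

15.86%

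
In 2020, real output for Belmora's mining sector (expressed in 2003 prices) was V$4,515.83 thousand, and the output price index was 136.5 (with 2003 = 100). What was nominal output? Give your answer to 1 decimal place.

V$6,164.1 thousand

Nominal output = Real × (output price index/100) = 4515.83 × 1.365 = 6164.11.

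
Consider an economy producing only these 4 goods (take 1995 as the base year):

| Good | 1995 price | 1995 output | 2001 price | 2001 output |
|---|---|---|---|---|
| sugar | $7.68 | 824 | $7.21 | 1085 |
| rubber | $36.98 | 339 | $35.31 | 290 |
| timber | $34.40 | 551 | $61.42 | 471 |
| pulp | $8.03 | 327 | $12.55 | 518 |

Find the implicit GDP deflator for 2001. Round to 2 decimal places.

135.70

Nominal GDP 2001 = 7.21·1085 + 35.31·290 + 61.42·471 + 12.55·518 = 53492.47.
Real GDP 2001 (at 1995 prices) = 7.68·1085 + 36.98·290 + 34.40·471 + 8.03·518 = 39418.94.
Deflator = Nominal/Real × 100 = 53492.47/39418.94 × 100 = 135.702.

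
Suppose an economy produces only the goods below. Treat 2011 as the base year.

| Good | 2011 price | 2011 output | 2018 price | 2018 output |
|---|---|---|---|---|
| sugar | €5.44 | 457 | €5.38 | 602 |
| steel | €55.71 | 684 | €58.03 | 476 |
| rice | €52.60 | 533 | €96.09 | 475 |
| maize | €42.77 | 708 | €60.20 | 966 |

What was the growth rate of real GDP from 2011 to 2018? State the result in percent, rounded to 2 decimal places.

-2.85%

Real GDP 2011 = Nominal GDP 2011 = 5.44·457 + 55.71·684 + 52.60·533 + 42.77·708 = 98908.68.
Real GDP 2018 (at 2011 prices) = 5.44·602 + 55.71·476 + 52.60·475 + 42.77·966 = 96093.66.
Real growth = 96093.66/98908.68 − 1 = -0.0285.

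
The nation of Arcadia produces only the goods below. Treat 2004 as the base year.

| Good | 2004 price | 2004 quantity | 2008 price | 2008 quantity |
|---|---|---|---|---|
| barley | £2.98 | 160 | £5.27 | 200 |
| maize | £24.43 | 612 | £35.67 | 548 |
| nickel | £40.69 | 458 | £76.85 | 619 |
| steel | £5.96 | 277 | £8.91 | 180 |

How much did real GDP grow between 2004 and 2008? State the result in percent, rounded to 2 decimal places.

12.68%

Real GDP 2004 = Nominal GDP 2004 = 2.98·160 + 24.43·612 + 40.69·458 + 5.96·277 = 35714.90.
Real GDP 2008 (at 2004 prices) = 2.98·200 + 24.43·548 + 40.69·619 + 5.96·180 = 40243.55.
Real growth = 40243.55/35714.90 − 1 = 0.1268.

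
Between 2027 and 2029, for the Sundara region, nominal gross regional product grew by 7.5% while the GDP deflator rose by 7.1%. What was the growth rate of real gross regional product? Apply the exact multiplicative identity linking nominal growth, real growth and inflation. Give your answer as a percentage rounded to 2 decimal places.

(1 + g_nom) = (1 + g_real)(1 + π), so g_real = 1.0750 / 1.0710 − 1 = 0.00373.

0.37%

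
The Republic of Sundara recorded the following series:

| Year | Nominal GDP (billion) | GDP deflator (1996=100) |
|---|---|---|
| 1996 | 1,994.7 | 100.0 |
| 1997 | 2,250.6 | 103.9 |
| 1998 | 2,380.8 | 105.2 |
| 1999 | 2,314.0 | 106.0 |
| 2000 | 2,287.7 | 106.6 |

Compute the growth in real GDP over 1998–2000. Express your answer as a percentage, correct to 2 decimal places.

Real GDP 1998 = 2380.8/1.052 = 2263.12.
Real GDP 2000 = 2287.7/1.066 = 2146.06.
Change = 2146.06/2263.12 − 1 = -0.0517.

-5.17%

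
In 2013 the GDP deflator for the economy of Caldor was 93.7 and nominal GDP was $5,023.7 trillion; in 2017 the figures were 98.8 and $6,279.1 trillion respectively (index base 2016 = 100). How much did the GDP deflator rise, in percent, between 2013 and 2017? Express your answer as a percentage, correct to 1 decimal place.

5.4%

Price-level change = 98.8 / 93.7 − 1 = 0.0544.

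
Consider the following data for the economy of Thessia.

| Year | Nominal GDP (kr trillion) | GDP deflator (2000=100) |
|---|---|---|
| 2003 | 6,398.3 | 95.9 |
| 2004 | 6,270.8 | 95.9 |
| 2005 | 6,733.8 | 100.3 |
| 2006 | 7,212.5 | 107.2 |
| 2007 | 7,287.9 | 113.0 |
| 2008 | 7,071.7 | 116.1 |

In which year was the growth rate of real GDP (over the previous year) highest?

2005

2004: real = 6270.8/0.959 = 6538.89; growth vs 2003 (6671.85) = -1.99%.
2005: real = 6733.8/1.003 = 6713.66; growth vs 2004 (6538.89) = 2.67%.
2006: real = 7212.5/1.072 = 6728.08; growth vs 2005 (6713.66) = 0.21%.
2007: real = 7287.9/1.130 = 6449.47; growth vs 2006 (6728.08) = -4.14%.
2008: real = 7071.7/1.161 = 6091.04; growth vs 2007 (6449.47) = -5.56%.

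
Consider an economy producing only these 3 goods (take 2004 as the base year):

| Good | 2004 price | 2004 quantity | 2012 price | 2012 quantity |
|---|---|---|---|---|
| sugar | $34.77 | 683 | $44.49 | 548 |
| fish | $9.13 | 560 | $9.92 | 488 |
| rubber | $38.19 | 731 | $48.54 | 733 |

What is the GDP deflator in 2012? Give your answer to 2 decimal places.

Nominal GDP 2012 = 44.49·548 + 9.92·488 + 48.54·733 = 64801.30.
Real GDP 2012 (at 2004 prices) = 34.77·548 + 9.13·488 + 38.19·733 = 51502.67.
Deflator = Nominal/Real × 100 = 64801.30/51502.67 × 100 = 125.821.

125.82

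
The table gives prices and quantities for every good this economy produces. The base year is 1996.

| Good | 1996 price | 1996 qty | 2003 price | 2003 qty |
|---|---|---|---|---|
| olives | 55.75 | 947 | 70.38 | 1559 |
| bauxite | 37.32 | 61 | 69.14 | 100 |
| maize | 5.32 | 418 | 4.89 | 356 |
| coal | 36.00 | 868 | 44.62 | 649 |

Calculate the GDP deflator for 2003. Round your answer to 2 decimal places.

127.12

Nominal GDP 2003 = 70.38·1559 + 69.14·100 + 4.89·356 + 44.62·649 = 147335.64.
Real GDP 2003 (at 1996 prices) = 55.75·1559 + 37.32·100 + 5.32·356 + 36.00·649 = 115904.17.
Deflator = Nominal/Real × 100 = 147335.64/115904.17 × 100 = 127.118.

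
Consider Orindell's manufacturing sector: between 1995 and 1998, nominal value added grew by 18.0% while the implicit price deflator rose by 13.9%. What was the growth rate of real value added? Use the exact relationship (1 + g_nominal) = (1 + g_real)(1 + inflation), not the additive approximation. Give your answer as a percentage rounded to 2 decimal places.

(1 + g_nom) = (1 + g_real)(1 + π), so g_real = 1.1800 / 1.1390 − 1 = 0.03600.

3.60%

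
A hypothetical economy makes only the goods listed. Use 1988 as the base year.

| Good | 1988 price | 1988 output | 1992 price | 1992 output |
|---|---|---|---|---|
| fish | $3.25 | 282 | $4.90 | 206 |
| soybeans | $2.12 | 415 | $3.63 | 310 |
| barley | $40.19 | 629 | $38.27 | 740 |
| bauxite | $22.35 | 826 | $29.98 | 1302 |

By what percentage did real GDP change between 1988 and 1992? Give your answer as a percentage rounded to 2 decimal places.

Real GDP 1988 = Nominal GDP 1988 = 3.25·282 + 2.12·415 + 40.19·629 + 22.35·826 = 45536.91.
Real GDP 1992 (at 1988 prices) = 3.25·206 + 2.12·310 + 40.19·740 + 22.35·1302 = 60167.00.
Real growth = 60167.00/45536.91 − 1 = 0.3213.

32.13%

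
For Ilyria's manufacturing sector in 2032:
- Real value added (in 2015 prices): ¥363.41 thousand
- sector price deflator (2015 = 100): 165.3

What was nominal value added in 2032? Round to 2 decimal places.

Nominal value added = Real × (sector price deflator/100) = 363.41 × 1.653 = 600.72.

¥600.72 thousand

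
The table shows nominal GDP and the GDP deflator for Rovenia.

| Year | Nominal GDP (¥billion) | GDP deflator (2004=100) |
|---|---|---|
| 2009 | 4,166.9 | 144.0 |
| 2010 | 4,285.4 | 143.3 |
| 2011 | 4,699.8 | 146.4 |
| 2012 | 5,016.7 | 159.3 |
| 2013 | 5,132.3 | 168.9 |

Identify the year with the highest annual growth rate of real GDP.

2010: real = 4285.4/1.433 = 2990.51; growth vs 2009 (2893.68) = 3.35%.
2011: real = 4699.8/1.464 = 3210.25; growth vs 2010 (2990.51) = 7.35%.
2012: real = 5016.7/1.593 = 3149.22; growth vs 2011 (3210.25) = -1.90%.
2013: real = 5132.3/1.689 = 3038.66; growth vs 2012 (3149.22) = -3.51%.

2011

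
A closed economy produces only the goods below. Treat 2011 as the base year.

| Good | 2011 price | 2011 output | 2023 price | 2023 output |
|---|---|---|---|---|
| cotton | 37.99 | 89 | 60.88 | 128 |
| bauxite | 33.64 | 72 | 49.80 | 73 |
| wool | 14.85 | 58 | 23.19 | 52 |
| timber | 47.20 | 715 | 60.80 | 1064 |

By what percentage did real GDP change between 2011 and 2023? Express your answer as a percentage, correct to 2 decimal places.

Real GDP 2011 = Nominal GDP 2011 = 37.99·89 + 33.64·72 + 14.85·58 + 47.20·715 = 40412.49.
Real GDP 2023 (at 2011 prices) = 37.99·128 + 33.64·73 + 14.85·52 + 47.20·1064 = 58311.44.
Real growth = 58311.44/40412.49 − 1 = 0.4429.

44.29%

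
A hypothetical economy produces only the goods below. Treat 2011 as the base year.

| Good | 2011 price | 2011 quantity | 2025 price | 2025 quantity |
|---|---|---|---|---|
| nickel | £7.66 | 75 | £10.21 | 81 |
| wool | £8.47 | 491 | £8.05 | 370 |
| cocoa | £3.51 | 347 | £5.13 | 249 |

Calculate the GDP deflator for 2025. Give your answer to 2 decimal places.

Nominal GDP 2025 = 10.21·81 + 8.05·370 + 5.13·249 = 5082.88.
Real GDP 2025 (at 2011 prices) = 7.66·81 + 8.47·370 + 3.51·249 = 4628.35.
Deflator = Nominal/Real × 100 = 5082.88/4628.35 × 100 = 109.821.

109.82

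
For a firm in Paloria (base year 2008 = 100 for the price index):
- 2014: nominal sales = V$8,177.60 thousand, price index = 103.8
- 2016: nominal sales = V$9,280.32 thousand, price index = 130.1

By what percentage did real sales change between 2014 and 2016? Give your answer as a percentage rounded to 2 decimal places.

Deflate each year: 2014 → 8177.60/1.038 = 7878.23; 2016 → 9280.32/1.301 = 7133.22.
So real sales changed by 7133.22/7878.23 − 1 = -0.0946, i.e. -9.46%.

-9.46%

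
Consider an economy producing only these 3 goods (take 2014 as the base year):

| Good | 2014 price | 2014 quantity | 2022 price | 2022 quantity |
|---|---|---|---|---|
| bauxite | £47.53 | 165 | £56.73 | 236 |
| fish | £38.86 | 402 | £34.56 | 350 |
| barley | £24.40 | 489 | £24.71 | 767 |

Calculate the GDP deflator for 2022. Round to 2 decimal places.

102.08

Nominal GDP 2022 = 56.73·236 + 34.56·350 + 24.71·767 = 44436.85.
Real GDP 2022 (at 2014 prices) = 47.53·236 + 38.86·350 + 24.40·767 = 43532.88.
Deflator = Nominal/Real × 100 = 44436.85/43532.88 × 100 = 102.077.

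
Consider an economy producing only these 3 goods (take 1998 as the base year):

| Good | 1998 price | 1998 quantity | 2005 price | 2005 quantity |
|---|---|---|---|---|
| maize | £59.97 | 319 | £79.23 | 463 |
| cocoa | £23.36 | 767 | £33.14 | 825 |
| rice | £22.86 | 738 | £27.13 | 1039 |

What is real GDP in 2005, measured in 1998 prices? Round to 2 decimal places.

£70789.65

Real GDP 2005 = Σ (p_1998 × q_2005) = 59.97·463 + 23.36·825 + 22.86·1039 = 70789.65.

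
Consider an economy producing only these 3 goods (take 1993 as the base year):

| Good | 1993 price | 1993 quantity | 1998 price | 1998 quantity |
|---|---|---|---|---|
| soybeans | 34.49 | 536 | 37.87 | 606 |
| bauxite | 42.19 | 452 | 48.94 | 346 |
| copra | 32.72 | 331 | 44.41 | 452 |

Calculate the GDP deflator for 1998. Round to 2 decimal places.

Nominal GDP 1998 = 37.87·606 + 48.94·346 + 44.41·452 = 59955.78.
Real GDP 1998 (at 1993 prices) = 34.49·606 + 42.19·346 + 32.72·452 = 50288.12.
Deflator = Nominal/Real × 100 = 59955.78/50288.12 × 100 = 119.225.

119.22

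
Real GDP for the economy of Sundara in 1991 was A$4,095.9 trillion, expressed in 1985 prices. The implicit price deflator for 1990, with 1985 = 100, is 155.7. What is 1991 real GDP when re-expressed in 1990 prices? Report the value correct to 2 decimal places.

A$6,377.32 trillion

Real GDP in 1990 prices = Real GDP in 1985 prices × (P_1990/P_1985) = 4095.9 × 1.557 = 6377.32.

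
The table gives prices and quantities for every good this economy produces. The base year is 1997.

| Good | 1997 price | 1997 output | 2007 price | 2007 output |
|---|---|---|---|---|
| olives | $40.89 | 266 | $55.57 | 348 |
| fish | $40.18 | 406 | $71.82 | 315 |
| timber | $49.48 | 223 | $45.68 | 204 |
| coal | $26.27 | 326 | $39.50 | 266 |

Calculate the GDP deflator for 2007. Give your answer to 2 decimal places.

140.53

Nominal GDP 2007 = 55.57·348 + 71.82·315 + 45.68·204 + 39.50·266 = 61787.38.
Real GDP 2007 (at 1997 prices) = 40.89·348 + 40.18·315 + 49.48·204 + 26.27·266 = 43968.16.
Deflator = Nominal/Real × 100 = 61787.38/43968.16 × 100 = 140.528.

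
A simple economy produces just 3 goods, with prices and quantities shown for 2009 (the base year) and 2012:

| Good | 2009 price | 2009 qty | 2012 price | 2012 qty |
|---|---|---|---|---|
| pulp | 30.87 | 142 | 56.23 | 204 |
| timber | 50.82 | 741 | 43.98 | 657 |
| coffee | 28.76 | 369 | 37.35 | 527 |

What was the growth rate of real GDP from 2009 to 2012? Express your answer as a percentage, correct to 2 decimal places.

Real GDP 2009 = Nominal GDP 2009 = 30.87·142 + 50.82·741 + 28.76·369 = 52653.60.
Real GDP 2012 (at 2009 prices) = 30.87·204 + 50.82·657 + 28.76·527 = 54842.74.
Real growth = 54842.74/52653.60 − 1 = 0.0416.

4.16%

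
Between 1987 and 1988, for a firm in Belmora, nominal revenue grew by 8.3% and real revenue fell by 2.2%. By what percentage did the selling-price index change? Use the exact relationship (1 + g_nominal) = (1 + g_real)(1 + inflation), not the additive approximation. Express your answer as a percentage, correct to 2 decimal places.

(1 + g_nom) = (1 + g_real)(1 + π), so π = 1.0830 / 0.9780 − 1 = 0.10736.

10.74%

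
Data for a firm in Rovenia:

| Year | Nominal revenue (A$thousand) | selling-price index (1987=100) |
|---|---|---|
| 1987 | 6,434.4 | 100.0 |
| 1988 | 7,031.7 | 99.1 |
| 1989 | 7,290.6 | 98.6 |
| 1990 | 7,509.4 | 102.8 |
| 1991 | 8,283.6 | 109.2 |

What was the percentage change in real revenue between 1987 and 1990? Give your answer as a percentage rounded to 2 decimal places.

13.53%

Real revenue 1987 = 6434.4/1.000 = 6434.40.
Real revenue 1990 = 7509.4/1.028 = 7304.86.
Change = 7304.86/6434.40 − 1 = 0.1353.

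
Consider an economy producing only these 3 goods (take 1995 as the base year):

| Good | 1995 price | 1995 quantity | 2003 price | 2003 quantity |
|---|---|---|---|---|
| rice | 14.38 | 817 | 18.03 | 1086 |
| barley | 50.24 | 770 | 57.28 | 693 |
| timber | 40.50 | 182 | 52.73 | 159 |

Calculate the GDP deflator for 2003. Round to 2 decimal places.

118.97

Nominal GDP 2003 = 18.03·1086 + 57.28·693 + 52.73·159 = 67659.69.
Real GDP 2003 (at 1995 prices) = 14.38·1086 + 50.24·693 + 40.50·159 = 56872.50.
Deflator = Nominal/Real × 100 = 67659.69/56872.50 × 100 = 118.967.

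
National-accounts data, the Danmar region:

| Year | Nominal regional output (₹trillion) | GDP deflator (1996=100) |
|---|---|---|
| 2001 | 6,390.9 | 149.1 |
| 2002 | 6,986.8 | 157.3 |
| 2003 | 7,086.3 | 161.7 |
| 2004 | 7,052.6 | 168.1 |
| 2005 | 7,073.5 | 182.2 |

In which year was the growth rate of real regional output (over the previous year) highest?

2002: real = 6986.8/1.573 = 4441.70; growth vs 2001 (4286.32) = 3.63%.
2003: real = 7086.3/1.617 = 4382.37; growth vs 2002 (4441.70) = -1.34%.
2004: real = 7052.6/1.681 = 4195.48; growth vs 2003 (4382.37) = -4.26%.
2005: real = 7073.5/1.822 = 3882.27; growth vs 2004 (4195.48) = -7.47%.

2002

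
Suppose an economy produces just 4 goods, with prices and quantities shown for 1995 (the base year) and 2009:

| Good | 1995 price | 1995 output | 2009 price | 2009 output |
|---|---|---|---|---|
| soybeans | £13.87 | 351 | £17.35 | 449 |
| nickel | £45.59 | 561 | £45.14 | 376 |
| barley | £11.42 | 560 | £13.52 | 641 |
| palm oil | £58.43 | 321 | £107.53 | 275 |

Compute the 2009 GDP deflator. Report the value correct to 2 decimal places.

134.74

Nominal GDP 2009 = 17.35·449 + 45.14·376 + 13.52·641 + 107.53·275 = 62999.86.
Real GDP 2009 (at 1995 prices) = 13.87·449 + 45.59·376 + 11.42·641 + 58.43·275 = 46757.94.
Deflator = Nominal/Real × 100 = 62999.86/46757.94 × 100 = 134.736.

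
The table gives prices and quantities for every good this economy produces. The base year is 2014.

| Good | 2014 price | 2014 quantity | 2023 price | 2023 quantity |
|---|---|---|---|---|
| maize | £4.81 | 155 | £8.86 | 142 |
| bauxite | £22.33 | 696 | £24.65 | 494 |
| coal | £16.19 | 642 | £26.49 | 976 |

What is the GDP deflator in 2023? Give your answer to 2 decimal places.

142.79

Nominal GDP 2023 = 8.86·142 + 24.65·494 + 26.49·976 = 39289.46.
Real GDP 2023 (at 2014 prices) = 4.81·142 + 22.33·494 + 16.19·976 = 27515.48.
Deflator = Nominal/Real × 100 = 39289.46/27515.48 × 100 = 142.790.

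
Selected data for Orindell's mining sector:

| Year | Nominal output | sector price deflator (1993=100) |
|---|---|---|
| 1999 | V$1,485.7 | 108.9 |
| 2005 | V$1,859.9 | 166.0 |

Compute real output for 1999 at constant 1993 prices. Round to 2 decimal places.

Real output = Nominal / (sector price deflator/100) = 1485.7 / 1.089 = 1364.28.

V$1,364.28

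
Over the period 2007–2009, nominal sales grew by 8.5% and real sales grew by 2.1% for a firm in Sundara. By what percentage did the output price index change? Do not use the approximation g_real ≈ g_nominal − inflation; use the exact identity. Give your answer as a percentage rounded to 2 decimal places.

(1 + g_nom) = (1 + g_real)(1 + π), so π = 1.0850 / 1.0210 − 1 = 0.06268.

6.27%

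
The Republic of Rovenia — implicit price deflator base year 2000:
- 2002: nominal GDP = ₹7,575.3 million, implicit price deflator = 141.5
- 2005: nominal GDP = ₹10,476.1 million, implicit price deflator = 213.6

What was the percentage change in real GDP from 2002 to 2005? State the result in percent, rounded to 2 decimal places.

-8.39%

Real GDP 2002 = 7575.3 / 1.415 = 5353.57.
Real GDP 2005 = 10476.1 / 2.136 = 4904.54.
Real growth = 4904.54 / 5353.57 − 1 = -0.0839.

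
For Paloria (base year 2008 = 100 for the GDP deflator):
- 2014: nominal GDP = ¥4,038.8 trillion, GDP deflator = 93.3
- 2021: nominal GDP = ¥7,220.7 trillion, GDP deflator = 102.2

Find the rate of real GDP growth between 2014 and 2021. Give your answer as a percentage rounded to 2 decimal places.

Deflate each year: 2014 → 4038.8/0.933 = 4328.83; 2021 → 7220.7/1.022 = 7065.26.
So real GDP changed by 7065.26/4328.83 − 1 = 0.6321, i.e. 63.21%.

63.21%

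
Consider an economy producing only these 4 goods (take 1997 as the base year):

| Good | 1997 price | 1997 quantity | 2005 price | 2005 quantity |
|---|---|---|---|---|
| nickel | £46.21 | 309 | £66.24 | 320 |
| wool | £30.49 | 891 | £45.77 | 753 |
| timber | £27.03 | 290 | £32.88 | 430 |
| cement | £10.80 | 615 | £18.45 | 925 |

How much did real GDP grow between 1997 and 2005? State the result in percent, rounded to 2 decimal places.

Real GDP 1997 = Nominal GDP 1997 = 46.21·309 + 30.49·891 + 27.03·290 + 10.80·615 = 55926.18.
Real GDP 2005 (at 1997 prices) = 46.21·320 + 30.49·753 + 27.03·430 + 10.80·925 = 59359.07.
Real growth = 59359.07/55926.18 − 1 = 0.0614.

6.14%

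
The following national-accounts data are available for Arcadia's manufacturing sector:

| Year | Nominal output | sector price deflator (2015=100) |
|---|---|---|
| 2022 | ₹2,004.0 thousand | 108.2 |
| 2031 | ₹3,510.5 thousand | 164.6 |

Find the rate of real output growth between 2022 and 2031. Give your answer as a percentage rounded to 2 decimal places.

15.15%

Deflate each year: 2022 → 2004.0/1.082 = 1852.13; 2031 → 3510.5/1.646 = 2132.75.
So real output changed by 2132.75/1852.13 − 1 = 0.1515, i.e. 15.15%.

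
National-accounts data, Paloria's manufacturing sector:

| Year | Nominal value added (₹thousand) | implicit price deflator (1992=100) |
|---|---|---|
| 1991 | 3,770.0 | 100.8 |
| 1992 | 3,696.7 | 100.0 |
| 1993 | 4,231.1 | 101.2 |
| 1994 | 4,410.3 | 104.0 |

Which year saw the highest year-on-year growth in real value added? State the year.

1992: real = 3696.7/1.000 = 3696.70; growth vs 1991 (3740.08) = -1.16%.
1993: real = 4231.1/1.012 = 4180.93; growth vs 1992 (3696.70) = 13.10%.
1994: real = 4410.3/1.040 = 4240.67; growth vs 1993 (4180.93) = 1.43%.

1993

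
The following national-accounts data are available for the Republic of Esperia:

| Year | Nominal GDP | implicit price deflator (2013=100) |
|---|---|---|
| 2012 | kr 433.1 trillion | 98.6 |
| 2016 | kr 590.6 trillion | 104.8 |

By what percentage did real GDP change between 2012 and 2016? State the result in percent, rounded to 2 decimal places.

28.30%

Real GDP 2012 = 433.1 / 0.986 = 439.25.
Real GDP 2016 = 590.6 / 1.048 = 563.55.
Real growth = 563.55 / 439.25 − 1 = 0.2830.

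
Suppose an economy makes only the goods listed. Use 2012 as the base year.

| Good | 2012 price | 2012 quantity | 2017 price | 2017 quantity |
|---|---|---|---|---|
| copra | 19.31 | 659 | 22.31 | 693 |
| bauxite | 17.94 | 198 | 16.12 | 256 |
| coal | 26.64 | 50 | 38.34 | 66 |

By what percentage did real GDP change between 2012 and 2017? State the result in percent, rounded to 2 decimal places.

12.06%

Real GDP 2012 = Nominal GDP 2012 = 19.31·659 + 17.94·198 + 26.64·50 = 17609.41.
Real GDP 2017 (at 2012 prices) = 19.31·693 + 17.94·256 + 26.64·66 = 19732.71.
Real growth = 19732.71/17609.41 − 1 = 0.1206.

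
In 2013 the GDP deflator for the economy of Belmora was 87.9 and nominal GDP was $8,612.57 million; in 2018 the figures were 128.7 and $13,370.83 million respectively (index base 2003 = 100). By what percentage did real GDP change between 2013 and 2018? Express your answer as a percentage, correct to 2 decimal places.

6.03%

Real GDP 2013 = 8612.57 / 0.879 = 9798.15.
Real GDP 2018 = 13370.83 / 1.287 = 10389.15.
Real growth = 10389.15 / 9798.15 − 1 = 0.0603.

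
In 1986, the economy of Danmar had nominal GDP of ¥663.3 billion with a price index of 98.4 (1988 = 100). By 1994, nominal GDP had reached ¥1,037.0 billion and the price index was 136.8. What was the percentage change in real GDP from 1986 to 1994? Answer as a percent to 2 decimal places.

Real GDP 1986 = 663.3 / 0.984 = 674.09.
Real GDP 1994 = 1037.0 / 1.368 = 758.04.
Real growth = 758.04 / 674.09 − 1 = 0.1245.

12.45%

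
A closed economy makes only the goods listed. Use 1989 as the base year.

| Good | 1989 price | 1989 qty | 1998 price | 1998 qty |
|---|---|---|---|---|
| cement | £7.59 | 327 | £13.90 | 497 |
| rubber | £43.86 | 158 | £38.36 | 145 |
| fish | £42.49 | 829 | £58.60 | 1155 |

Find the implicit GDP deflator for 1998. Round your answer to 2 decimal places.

Nominal GDP 1998 = 13.90·497 + 38.36·145 + 58.60·1155 = 80153.50.
Real GDP 1998 (at 1989 prices) = 7.59·497 + 43.86·145 + 42.49·1155 = 59207.88.
Deflator = Nominal/Real × 100 = 80153.50/59207.88 × 100 = 135.376.

135.38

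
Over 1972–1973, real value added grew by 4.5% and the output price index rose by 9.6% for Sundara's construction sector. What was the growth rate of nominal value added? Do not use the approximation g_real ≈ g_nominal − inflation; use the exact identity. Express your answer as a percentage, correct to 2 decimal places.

14.53%

(1 + g_nom) = (1 + g_real)(1 + π) = 1.0450 × 1.0960 = 1.14532.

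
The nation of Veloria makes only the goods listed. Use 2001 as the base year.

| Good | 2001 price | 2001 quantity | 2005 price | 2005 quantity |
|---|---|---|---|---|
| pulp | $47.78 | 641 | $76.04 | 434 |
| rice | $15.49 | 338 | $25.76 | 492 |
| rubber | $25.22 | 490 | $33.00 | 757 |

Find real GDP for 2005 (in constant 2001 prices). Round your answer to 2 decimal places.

$47449.14

Real GDP 2005 = Σ (p_2001 × q_2005) = 47.78·434 + 15.49·492 + 25.22·757 = 47449.14.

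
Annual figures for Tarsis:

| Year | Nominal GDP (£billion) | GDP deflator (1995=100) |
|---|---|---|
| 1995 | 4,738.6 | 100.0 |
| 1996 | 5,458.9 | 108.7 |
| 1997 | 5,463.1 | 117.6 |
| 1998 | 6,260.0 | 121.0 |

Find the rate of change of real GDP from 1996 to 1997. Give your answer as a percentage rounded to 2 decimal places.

-7.50%

Real GDP 1996 = 5458.9/1.087 = 5021.99.
Real GDP 1997 = 5463.1/1.176 = 4645.49.
Change = 4645.49/5021.99 − 1 = -0.0750.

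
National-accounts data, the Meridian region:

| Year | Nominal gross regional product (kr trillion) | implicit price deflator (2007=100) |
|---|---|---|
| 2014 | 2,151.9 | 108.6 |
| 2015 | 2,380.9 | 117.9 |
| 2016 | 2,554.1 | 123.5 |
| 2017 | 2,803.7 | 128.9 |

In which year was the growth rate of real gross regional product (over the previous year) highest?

2015: real = 2380.9/1.179 = 2019.42; growth vs 2014 (1981.49) = 1.91%.
2016: real = 2554.1/1.235 = 2068.10; growth vs 2015 (2019.42) = 2.41%.
2017: real = 2803.7/1.289 = 2175.10; growth vs 2016 (2068.10) = 5.17%.

2017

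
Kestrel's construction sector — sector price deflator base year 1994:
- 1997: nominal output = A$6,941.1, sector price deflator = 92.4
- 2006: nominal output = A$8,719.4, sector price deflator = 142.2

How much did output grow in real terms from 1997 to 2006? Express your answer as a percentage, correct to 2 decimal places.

Real output 1997 = 6941.1 / 0.924 = 7512.01.
Real output 2006 = 8719.4 / 1.422 = 6131.79.
Real growth = 6131.79 / 7512.01 − 1 = -0.1837.

-18.37%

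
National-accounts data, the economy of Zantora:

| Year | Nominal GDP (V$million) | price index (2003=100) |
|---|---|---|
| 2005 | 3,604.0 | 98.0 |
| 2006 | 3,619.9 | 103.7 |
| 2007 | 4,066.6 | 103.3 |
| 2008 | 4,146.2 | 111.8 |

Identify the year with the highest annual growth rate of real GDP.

2006: real = 3619.9/1.037 = 3490.74; growth vs 2005 (3677.55) = -5.08%.
2007: real = 4066.6/1.033 = 3936.69; growth vs 2006 (3490.74) = 12.78%.
2008: real = 4146.2/1.118 = 3708.59; growth vs 2007 (3936.69) = -5.79%.

2007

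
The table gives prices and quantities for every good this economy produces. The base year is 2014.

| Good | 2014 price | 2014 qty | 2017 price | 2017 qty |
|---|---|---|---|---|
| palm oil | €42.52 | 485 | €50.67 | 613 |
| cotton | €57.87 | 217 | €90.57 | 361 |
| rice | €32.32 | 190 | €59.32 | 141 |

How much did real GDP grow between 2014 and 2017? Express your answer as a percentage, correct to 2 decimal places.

31.01%

Real GDP 2014 = Nominal GDP 2014 = 42.52·485 + 57.87·217 + 32.32·190 = 39320.79.
Real GDP 2017 (at 2014 prices) = 42.52·613 + 57.87·361 + 32.32·141 = 51512.95.
Real growth = 51512.95/39320.79 − 1 = 0.3101.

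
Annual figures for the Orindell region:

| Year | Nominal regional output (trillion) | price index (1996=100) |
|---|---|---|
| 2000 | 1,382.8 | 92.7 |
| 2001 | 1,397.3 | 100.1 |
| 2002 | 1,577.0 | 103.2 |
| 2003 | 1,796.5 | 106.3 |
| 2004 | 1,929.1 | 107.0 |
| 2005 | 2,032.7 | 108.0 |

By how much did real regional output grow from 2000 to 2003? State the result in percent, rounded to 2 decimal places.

13.30%

Real regional output 2000 = 1382.8/0.927 = 1491.69.
Real regional output 2003 = 1796.5/1.063 = 1690.03.
Change = 1690.03/1491.69 − 1 = 0.1330.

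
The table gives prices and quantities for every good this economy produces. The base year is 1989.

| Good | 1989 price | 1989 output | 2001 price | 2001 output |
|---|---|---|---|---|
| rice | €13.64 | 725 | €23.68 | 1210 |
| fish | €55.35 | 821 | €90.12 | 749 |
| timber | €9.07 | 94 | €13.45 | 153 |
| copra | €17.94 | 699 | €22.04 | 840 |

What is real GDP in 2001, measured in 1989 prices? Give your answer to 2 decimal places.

€74418.86

Real GDP 2001 = Σ (p_1989 × q_2001) = 13.64·1210 + 55.35·749 + 9.07·153 + 17.94·840 = 74418.86.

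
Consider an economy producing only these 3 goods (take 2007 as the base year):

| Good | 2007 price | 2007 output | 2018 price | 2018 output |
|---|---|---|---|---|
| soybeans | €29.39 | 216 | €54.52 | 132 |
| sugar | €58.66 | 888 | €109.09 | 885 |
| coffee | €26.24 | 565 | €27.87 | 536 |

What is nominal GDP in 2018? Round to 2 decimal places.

€118679.61

Nominal GDP 2018 = Σ (p_2018 × q_2018) = 54.52·132 + 109.09·885 + 27.87·536 = 118679.61.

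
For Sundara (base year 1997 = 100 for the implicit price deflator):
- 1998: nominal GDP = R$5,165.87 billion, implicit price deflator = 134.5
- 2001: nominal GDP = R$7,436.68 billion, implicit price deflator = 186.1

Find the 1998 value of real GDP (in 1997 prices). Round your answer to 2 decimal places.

R$3,840.80 billion

Real GDP = Nominal / (implicit price deflator/100) = 5165.87 / 1.345 = 3840.80.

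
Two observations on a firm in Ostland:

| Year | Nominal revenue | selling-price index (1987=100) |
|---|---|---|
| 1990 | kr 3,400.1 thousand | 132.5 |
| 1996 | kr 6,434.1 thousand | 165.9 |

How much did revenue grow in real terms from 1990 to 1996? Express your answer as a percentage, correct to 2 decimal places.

Real revenue 1990 = 3400.1 / 1.325 = 2566.11.
Real revenue 1996 = 6434.1 / 1.659 = 3878.30.
Real growth = 3878.30 / 2566.11 − 1 = 0.5114.

51.14%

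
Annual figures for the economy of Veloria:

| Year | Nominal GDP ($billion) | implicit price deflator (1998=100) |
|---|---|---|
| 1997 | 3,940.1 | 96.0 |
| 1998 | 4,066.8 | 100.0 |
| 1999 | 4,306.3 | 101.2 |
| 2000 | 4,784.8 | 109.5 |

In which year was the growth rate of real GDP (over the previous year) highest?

1998: real = 4066.8/1.000 = 4066.80; growth vs 1997 (4104.27) = -0.91%.
1999: real = 4306.3/1.012 = 4255.24; growth vs 1998 (4066.80) = 4.63%.
2000: real = 4784.8/1.095 = 4369.68; growth vs 1999 (4255.24) = 2.69%.

1999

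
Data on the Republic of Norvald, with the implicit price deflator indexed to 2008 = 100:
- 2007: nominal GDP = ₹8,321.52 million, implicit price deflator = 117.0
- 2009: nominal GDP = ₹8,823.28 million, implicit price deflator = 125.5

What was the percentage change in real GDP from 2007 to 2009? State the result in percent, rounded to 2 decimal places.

Real GDP 2007 = 8321.52 / 1.170 = 7112.41.
Real GDP 2009 = 8823.28 / 1.255 = 7030.50.
Real growth = 7030.50 / 7112.41 − 1 = -0.0115.

-1.15%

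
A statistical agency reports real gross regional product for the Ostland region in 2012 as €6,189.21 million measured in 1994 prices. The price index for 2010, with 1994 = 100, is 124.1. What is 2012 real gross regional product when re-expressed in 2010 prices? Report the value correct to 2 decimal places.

Real gross regional product in 2010 prices = Real gross regional product in 1994 prices × (P_2010/P_1994) = 6189.21 × 1.241 = 7680.81.

€7,680.81 million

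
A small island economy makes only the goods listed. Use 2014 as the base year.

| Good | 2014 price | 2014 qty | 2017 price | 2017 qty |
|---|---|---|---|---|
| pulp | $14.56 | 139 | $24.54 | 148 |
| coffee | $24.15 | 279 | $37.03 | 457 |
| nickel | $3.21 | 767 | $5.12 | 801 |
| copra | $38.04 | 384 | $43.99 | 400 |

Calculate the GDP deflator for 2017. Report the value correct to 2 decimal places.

136.39

Nominal GDP 2017 = 24.54·148 + 37.03·457 + 5.12·801 + 43.99·400 = 42251.75.
Real GDP 2017 (at 2014 prices) = 14.56·148 + 24.15·457 + 3.21·801 + 38.04·400 = 30978.64.
Deflator = Nominal/Real × 100 = 42251.75/30978.64 × 100 = 136.390.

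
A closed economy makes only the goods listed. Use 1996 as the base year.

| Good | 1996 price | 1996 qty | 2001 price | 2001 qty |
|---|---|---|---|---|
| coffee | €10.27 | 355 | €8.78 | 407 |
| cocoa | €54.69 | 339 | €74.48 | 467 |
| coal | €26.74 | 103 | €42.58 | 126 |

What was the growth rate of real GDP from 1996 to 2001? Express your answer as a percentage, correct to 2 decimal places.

Real GDP 1996 = Nominal GDP 1996 = 10.27·355 + 54.69·339 + 26.74·103 = 24939.98.
Real GDP 2001 (at 1996 prices) = 10.27·407 + 54.69·467 + 26.74·126 = 33089.36.
Real growth = 33089.36/24939.98 − 1 = 0.3268.

32.68%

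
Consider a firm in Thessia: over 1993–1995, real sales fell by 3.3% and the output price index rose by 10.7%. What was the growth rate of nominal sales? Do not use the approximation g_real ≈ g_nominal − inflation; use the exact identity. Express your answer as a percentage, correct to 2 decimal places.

(1 + g_nom) = (1 + g_real)(1 + π) = 0.9670 × 1.1070 = 1.07047.

7.05%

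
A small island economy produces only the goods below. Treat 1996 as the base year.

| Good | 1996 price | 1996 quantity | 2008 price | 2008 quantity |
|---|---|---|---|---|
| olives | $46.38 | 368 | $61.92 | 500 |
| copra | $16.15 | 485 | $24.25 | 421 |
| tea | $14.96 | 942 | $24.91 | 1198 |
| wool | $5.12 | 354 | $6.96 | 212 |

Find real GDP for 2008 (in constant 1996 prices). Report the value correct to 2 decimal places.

$48996.67

Real GDP 2008 = Σ (p_1996 × q_2008) = 46.38·500 + 16.15·421 + 14.96·1198 + 5.12·212 = 48996.67.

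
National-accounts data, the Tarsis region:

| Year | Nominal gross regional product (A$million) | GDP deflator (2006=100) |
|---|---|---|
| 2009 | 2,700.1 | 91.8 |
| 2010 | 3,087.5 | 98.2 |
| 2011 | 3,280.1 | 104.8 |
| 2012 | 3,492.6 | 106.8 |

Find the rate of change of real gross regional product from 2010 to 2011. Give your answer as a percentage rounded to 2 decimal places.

-0.45%

Real gross regional product 2010 = 3087.5/0.982 = 3144.09.
Real gross regional product 2011 = 3280.1/1.048 = 3129.87.
Change = 3129.87/3144.09 − 1 = -0.0045.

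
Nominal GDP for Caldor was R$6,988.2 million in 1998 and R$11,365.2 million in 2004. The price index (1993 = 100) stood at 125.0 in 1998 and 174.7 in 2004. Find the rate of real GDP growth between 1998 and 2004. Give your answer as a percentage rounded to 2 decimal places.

16.37%

Real GDP 1998 = 6988.2 / 1.250 = 5590.56.
Real GDP 2004 = 11365.2 / 1.747 = 6505.55.
Real growth = 6505.55 / 5590.56 − 1 = 0.1637.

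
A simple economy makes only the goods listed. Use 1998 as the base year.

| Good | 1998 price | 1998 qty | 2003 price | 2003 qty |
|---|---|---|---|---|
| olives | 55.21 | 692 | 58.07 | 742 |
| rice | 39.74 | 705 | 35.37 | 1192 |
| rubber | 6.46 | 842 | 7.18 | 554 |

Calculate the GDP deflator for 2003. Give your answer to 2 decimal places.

97.08

Nominal GDP 2003 = 58.07·742 + 35.37·1192 + 7.18·554 = 89226.70.
Real GDP 2003 (at 1998 prices) = 55.21·742 + 39.74·1192 + 6.46·554 = 91914.74.
Deflator = Nominal/Real × 100 = 89226.70/91914.74 × 100 = 97.076.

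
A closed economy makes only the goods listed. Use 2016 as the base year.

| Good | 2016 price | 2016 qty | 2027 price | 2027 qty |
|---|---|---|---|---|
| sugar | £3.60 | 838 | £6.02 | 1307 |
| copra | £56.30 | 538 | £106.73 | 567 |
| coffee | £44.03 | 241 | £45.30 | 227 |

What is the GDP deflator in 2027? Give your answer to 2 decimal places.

168.73

Nominal GDP 2027 = 6.02·1307 + 106.73·567 + 45.30·227 = 78667.15.
Real GDP 2027 (at 2016 prices) = 3.60·1307 + 56.30·567 + 44.03·227 = 46622.11.
Deflator = Nominal/Real × 100 = 78667.15/46622.11 × 100 = 168.734.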